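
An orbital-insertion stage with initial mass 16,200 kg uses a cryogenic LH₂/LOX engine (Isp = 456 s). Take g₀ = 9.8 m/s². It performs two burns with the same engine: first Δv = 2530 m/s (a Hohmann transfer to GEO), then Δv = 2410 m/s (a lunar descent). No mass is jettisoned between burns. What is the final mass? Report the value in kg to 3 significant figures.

final mass ≈ 5360 kg

v_e = Isp · g₀ = 456 × 9.8 = 4468.8 m/s.
After the first burn: m = 16200 × exp(−2530/4468.8) = 16200 × 0.56771 = 9,196.9 kg.
After the second burn: m = 9,196.9 × exp(−2410/4468.8) = 9,196.9 × 0.58316 = 5,363.26 kg.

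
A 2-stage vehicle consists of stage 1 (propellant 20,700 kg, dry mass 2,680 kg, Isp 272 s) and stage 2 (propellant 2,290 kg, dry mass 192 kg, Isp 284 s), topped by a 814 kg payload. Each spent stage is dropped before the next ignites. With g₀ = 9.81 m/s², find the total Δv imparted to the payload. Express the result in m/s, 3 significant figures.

Δv ≈ 7300 m/s

Ignition mass of stage 1 = 20,700+2,680 + 2,290+192 + 814 = 26,676 kg.
Stage 1: m₀ = 26,676 kg, m_f = 26,676 − 20,700 = 5,976 kg; Δv = 272×9.81×ln(4.464) = 2668.3×1.4960 ≈ 3992 m/s.
Stage 2: m₀ = 3,296 kg, m_f = 3,296 − 2,290 = 1,006 kg; Δv = 284×9.81×ln(3.276) = 2786.0×1.1867 ≈ 3306 m/s.
Total Δv = 3992 + 3306 = 7298 m/s.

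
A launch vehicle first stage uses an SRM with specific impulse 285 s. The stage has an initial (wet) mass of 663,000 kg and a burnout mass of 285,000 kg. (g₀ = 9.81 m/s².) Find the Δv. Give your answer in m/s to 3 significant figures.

Δv ≈ 2360 m/s

v_e = Isp · g₀ = 285 × 9.81 = 2795.9 m/s.
Δv = v_e · ln(m₀/m_f) = 2795.9 × ln(2.326) = 2795.9 × 0.8443 ≈ 2360.5 m/s.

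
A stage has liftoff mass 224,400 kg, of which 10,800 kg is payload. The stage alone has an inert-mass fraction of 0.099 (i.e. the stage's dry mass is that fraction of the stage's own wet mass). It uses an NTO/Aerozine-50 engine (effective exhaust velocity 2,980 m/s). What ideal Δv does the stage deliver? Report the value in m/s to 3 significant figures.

Δv ≈ 5810 m/s

Stage wet mass = m₀ − payload = 224,400 − 10,800 = 213,600 kg.
Stage dry mass = ε × stage wet mass = 0.099 × 213,600 = 21,146.4 kg.
Burnout mass m_f = stage dry + payload = 21,146.4 + 10,800 = 31,946.4 kg.
Δv = v_e · ln(224,400/31,946.4) = 2980.0 × ln(7.024) = 2980.0 × 1.9494 ≈ 5809 m/s.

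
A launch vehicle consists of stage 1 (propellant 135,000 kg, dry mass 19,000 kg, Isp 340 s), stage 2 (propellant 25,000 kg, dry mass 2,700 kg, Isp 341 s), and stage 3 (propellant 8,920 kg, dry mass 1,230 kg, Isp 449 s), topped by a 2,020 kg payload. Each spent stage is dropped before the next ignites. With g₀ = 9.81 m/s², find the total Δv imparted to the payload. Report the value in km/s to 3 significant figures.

Δv ≈ 13.1 km/s

Ignition mass of stage 1 = 135,000+19,000 + 25,000+2,700 + 8,920+1,230 + 2,020 = 193,870 kg.
Stage 1: m₀ = 193,870 kg, m_f = 193,870 − 135,000 = 58,870 kg; Δv = 340×9.81×ln(3.293) = 3335.4×1.1919 ≈ 3975 m/s.
Stage 2: m₀ = 39,870 kg, m_f = 39,870 − 25,000 = 14,870 kg; Δv = 341×9.81×ln(2.681) = 3345.2×0.9863 ≈ 3299 m/s.
Stage 3: m₀ = 12,170 kg, m_f = 12,170 − 8,920 = 3,250 kg; Δv = 449×9.81×ln(3.745) = 4404.7×1.3203 ≈ 5816 m/s.
Total Δv = 3975 + 3299 + 5816 = 13090 m/s.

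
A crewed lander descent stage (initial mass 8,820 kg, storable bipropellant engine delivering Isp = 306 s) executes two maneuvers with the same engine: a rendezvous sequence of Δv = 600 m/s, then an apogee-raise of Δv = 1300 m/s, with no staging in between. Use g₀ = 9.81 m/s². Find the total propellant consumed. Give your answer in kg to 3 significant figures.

v_e = Isp · g₀ = 306 × 9.81 = 3001.9 m/s.
After the first burn: m = 8820 × exp(−600/3001.9) = 8820 × 0.81883 = 7,222.08 kg.
After the second burn: m = 7,222.08 × exp(−1300/3001.9) = 7,222.08 × 0.64852 = 4,683.66 kg.
Total propellant = m₀ − m_final = 8820 − 4,683.66 = 4,136.34 kg.

total propellant consumed ≈ 4140 kg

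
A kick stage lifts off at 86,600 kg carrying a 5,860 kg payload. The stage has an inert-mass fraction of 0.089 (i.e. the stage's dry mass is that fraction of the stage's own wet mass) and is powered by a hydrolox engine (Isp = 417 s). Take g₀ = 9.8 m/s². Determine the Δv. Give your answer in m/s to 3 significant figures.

Stage wet mass = m₀ − payload = 86,600 − 5,860 = 80,740 kg.
Stage dry mass = ε × stage wet mass = 0.089 × 80,740 = 7,185.86 kg.
Burnout mass m_f = stage dry + payload = 7,185.86 + 5,860 = 13,045.86 kg.
v_e = Isp · g₀ = 417 × 9.8 = 4086.6 m/s.
By the Tsiolkovsky rocket equation, Δv = v_e · ln(86,600/13,045.86) = 4086.6 × ln(6.638) = 4086.6 × 1.8928 ≈ 7735 m/s.

Δv ≈ 7740 m/s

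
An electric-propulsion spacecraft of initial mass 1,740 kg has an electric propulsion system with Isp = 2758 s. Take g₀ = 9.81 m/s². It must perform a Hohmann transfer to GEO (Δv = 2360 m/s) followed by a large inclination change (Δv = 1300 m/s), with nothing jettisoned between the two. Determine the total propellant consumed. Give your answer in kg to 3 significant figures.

v_e = Isp · g₀ = 2758 × 9.81 = 27056.0 m/s.
After the first burn: m = 1740 × exp(−2360/27056.0) = 1740 × 0.91647 = 1,594.66 kg.
After the second burn: m = 1,594.66 × exp(−1300/27056.0) = 1,594.66 × 0.95309 = 1,519.85 kg.
Total propellant = m₀ − m_final = 1740 − 1,519.85 = 220.15 kg.

total propellant consumed ≈ 220 kg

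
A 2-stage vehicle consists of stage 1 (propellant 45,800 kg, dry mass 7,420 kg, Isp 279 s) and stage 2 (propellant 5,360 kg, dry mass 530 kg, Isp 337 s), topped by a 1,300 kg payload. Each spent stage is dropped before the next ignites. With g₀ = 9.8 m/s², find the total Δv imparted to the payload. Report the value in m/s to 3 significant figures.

Δv ≈ 8400 m/s

Ignition mass of stage 1 = 45,800+7,420 + 5,360+530 + 1,300 = 60,410 kg.
Stage 1: m₀ = 60,410 kg, m_f = 60,410 − 45,800 = 14,610 kg; Δv = 279×9.8×ln(4.135) = 2734.2×1.4194 ≈ 3881 m/s.
Stage 2: m₀ = 7,190 kg, m_f = 7,190 − 5,360 = 1,830 kg; Δv = 337×9.8×ln(3.929) = 3302.6×1.3684 ≈ 4519 m/s.
Total Δv = 3881 + 4519 = 8400 m/s.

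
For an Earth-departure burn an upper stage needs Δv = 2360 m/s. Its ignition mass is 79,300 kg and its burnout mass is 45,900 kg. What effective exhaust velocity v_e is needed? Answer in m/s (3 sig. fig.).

v_e ≈ 4320 m/s

ln(m₀/m_f) = ln(79300/45900) = ln(1.728) = 0.5468.
v_e = Δv / ln(m₀/m_f) = 2360 / 0.5468 = 4316.2 m/s.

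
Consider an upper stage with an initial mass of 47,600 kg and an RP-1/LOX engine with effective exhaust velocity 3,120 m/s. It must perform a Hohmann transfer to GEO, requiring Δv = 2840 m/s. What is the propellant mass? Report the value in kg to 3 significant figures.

Rocket equation: m₀/m_f = exp(Δv / v_e) = exp(2840 / 3120.0) = exp(0.9103) = 2.4850.
m_f = 47,600 / 2.4850 = 19,154.9 kg, so propellant = m₀ − m_f = 47,600 − 19,154.9 = 28,445.1 kg.

propellant mass ≈ 28400 kg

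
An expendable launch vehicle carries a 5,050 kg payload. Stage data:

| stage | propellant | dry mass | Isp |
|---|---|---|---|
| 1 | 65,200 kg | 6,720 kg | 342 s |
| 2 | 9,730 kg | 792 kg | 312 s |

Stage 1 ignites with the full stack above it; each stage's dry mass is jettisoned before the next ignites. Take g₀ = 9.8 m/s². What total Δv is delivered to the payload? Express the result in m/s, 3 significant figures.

Δv ≈ 7580 m/s

Ignition mass of stage 1 = 65,200+6,720 + 9,730+792 + 5,050 = 87,492 kg.
Stage 1: m₀ = 87,492 kg, m_f = 87,492 − 65,200 = 22,292 kg; Δv = 342×9.8×ln(3.925) = 3351.6×1.3673 ≈ 4583 m/s.
Stage 2: m₀ = 15,572 kg, m_f = 15,572 − 9,730 = 5,842 kg; Δv = 312×9.8×ln(2.666) = 3057.6×0.9804 ≈ 2998 m/s.
Total Δv = 4583 + 2998 = 7581 m/s.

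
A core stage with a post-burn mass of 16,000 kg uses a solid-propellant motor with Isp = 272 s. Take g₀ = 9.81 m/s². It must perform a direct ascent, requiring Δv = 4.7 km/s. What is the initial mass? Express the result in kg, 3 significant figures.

v_e = Isp · g₀ = 272 × 9.81 = 2668.3 m/s.
Using Δv = v_e ln(m₀/m_f): m₀/m_f = exp(Δv / v_e) = exp(4700 / 2668.3) = exp(1.7614) = 5.8206.
m₀ = m_f × 5.8206 = 16,000 × 5.8206 = 93,129.6 kg.

initial mass ≈ 93100 kg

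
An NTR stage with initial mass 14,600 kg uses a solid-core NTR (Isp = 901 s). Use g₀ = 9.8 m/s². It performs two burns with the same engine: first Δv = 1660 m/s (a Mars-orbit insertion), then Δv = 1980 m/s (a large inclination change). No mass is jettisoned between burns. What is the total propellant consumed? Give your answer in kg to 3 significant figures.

v_e = Isp · g₀ = 901 × 9.8 = 8829.8 m/s.
After the first burn: m = 14600 × exp(−1660/8829.8) = 14600 × 0.82861 = 12,097.7 kg.
After the second burn: m = 12,097.7 × exp(−1980/8829.8) = 12,097.7 × 0.79912 = 9,667.51 kg.
Total propellant = m₀ − m_final = 14600 − 9,667.51 = 4,932.49 kg.

total propellant consumed ≈ 4930 kg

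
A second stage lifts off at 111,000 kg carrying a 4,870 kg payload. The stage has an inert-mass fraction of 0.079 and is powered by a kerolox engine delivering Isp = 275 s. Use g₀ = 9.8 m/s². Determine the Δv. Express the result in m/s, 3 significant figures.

Stage wet mass = m₀ − payload = 111,000 − 4,870 = 106,130 kg.
Stage dry mass = ε × stage wet mass = 0.079 × 106,130 = 8,384.27 kg.
Burnout mass m_f = stage dry + payload = 8,384.27 + 4,870 = 13,254.27 kg.
v_e = Isp · g₀ = 275 × 9.8 = 2695.0 m/s.
Rocket equation: Δv = v_e · ln(111,000/13,254.27) = 2695.0 × ln(8.375) = 2695.0 × 2.1252 ≈ 5727 m/s.

Δv ≈ 5730 m/s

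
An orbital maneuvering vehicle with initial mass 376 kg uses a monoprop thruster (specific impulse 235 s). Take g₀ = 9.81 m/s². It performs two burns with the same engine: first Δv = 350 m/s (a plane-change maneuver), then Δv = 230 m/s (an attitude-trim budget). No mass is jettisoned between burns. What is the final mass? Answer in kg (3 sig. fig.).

final mass ≈ 292 kg

v_e = Isp · g₀ = 235 × 9.81 = 2305.3 m/s.
After the first burn: m = 376 × exp(−350/2305.3) = 376 × 0.85914 = 323.037 kg.
After the second burn: m = 323.037 × exp(−230/2305.3) = 323.037 × 0.90505 = 292.365 kg.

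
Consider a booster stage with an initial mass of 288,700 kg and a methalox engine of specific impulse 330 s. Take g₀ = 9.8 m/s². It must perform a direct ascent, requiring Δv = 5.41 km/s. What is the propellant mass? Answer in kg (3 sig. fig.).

propellant mass ≈ 235000 kg

v_e = Isp · g₀ = 330 × 9.8 = 3234.0 m/s.
Using Δv = v_e ln(m₀/m_f): m₀/m_f = exp(Δv / v_e) = exp(5410 / 3234.0) = exp(1.6729) = 5.3273.
m_f = 288,700 / 5.3273 = 54,192.6 kg, so propellant = m₀ − m_f = 288,700 − 54,192.6 = 234,507.4 kg.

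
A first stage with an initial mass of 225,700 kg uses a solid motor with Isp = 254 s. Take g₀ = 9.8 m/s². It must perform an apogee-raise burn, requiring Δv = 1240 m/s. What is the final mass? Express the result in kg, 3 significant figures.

v_e = Isp · g₀ = 254 × 9.8 = 2489.2 m/s.
From the ideal rocket equation, m₀/m_f = exp(Δv / v_e) = exp(1240 / 2489.2) = exp(0.4982) = 1.6457.
m_f = m₀ / 1.6457 = 225,700 / 1.6457 = 137,145 kg.

final mass ≈ 137000 kg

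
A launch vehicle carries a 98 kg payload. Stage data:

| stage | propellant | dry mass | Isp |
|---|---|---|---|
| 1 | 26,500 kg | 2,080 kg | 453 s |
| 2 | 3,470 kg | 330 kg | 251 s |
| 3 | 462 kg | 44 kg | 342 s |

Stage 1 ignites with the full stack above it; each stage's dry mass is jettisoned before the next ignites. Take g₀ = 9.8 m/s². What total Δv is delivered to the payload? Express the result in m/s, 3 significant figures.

Ignition mass of stage 1 = 26,500+2,080 + 3,470+330 + 462+44 + 98 = 32,984 kg.
Stage 1: m₀ = 32,984 kg, m_f = 32,984 − 26,500 = 6,484 kg; Δv = 453×9.8×ln(5.087) = 4439.4×1.6267 ≈ 7222 m/s.
Stage 2: m₀ = 4,404 kg, m_f = 4,404 − 3,470 = 934 kg; Δv = 251×9.8×ln(4.715) = 2459.8×1.5508 ≈ 3815 m/s.
Stage 3: m₀ = 604 kg, m_f = 604 − 462 = 142 kg; Δv = 342×9.8×ln(4.254) = 3351.6×1.4477 ≈ 4852 m/s.
Total Δv = 7222 + 3815 + 4852 = 15889 m/s.

Δv ≈ 15900 m/s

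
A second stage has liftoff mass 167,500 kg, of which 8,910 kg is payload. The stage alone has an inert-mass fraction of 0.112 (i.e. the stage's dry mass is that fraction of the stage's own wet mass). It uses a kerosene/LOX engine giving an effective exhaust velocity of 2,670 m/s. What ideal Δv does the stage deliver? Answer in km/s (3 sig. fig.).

Stage wet mass = m₀ − payload = 167,500 − 8,910 = 158,590 kg.
Stage dry mass = ε × stage wet mass = 0.112 × 158,590 = 17,762.1 kg.
Burnout mass m_f = stage dry + payload = 17,762.1 + 8,910 = 26,672.1 kg.
Δv = v_e · ln(167,500/26,672.1) = 2670.0 × ln(6.28) = 2670.0 × 1.8374 ≈ 4906 m/s.

Δv ≈ 4.91 km/s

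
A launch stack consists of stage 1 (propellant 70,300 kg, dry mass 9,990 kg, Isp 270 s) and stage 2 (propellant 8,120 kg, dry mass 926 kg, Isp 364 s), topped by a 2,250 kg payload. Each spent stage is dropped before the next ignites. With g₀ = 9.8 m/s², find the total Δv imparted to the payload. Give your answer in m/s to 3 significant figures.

Δv ≈ 8390 m/s

Ignition mass of stage 1 = 70,300+9,990 + 8,120+926 + 2,250 = 91,586 kg.
Stage 1: m₀ = 91,586 kg, m_f = 91,586 − 70,300 = 21,286 kg; Δv = 270×9.8×ln(4.303) = 2646.0×1.4592 ≈ 3861 m/s.
Stage 2: m₀ = 11,296 kg, m_f = 11,296 − 8,120 = 3,176 kg; Δv = 364×9.8×ln(3.557) = 3567.2×1.2688 ≈ 4526 m/s.
Total Δv = 3861 + 4526 = 8387 m/s.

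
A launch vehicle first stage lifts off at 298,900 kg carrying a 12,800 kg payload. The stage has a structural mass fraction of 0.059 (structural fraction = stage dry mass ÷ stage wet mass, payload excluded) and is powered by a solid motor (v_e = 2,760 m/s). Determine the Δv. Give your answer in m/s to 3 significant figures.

Δv ≈ 6370 m/s

Stage wet mass = m₀ − payload = 298,900 − 12,800 = 286,100 kg.
Stage dry mass = ε × stage wet mass = 0.059 × 286,100 = 16,879.9 kg.
Burnout mass m_f = stage dry + payload = 16,879.9 + 12,800 = 29,679.9 kg.
From the ideal rocket equation, Δv = v_e · ln(298,900/29,679.9) = 2760.0 × ln(10.07) = 2760.0 × 2.3096 ≈ 6375 m/s.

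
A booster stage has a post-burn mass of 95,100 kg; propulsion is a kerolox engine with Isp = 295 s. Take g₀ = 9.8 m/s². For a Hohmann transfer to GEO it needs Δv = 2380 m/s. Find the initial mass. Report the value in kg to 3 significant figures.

initial mass ≈ 217000 kg

v_e = Isp · g₀ = 295 × 9.8 = 2891.0 m/s.
m₀/m_f = exp(Δv / v_e) = exp(2380 / 2891.0) = exp(0.8232) = 2.2779.
m₀ = m_f × 2.2779 = 95,100 × 2.2779 = 216,628 kg.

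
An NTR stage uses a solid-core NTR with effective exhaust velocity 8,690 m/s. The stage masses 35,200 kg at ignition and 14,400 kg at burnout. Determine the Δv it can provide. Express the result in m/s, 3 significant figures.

Δv ≈ 7770 m/s

By the Tsiolkovsky rocket equation, Δv = v_e · ln(m₀/m_f) = 8690.0 × ln(2.444) = 8690.0 × 0.8938 ≈ 7767.3 m/s.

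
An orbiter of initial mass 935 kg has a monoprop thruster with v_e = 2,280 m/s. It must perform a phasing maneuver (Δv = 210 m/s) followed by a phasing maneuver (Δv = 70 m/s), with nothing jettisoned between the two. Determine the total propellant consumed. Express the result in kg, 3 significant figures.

After the first burn: m = 935 × exp(−210/2280.0) = 935 × 0.91201 = 852.729 kg.
After the second burn: m = 852.729 × exp(−70/2280.0) = 852.729 × 0.96976 = 826.942 kg.
Total propellant = m₀ − m_final = 935 − 826.942 = 108.058 kg.

total propellant consumed ≈ 108 kg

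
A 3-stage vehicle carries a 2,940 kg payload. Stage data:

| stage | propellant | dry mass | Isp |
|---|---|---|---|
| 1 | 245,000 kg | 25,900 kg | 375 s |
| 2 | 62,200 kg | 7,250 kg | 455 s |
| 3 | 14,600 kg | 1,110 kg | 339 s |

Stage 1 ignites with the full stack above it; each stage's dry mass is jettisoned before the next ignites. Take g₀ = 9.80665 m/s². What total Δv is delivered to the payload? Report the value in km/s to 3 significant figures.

Ignition mass of stage 1 = 245,000+25,900 + 62,200+7,250 + 14,600+1,110 + 2,940 = 359,000 kg.
Stage 1: m₀ = 359,000 kg, m_f = 359,000 − 245,000 = 114,000 kg; Δv = 375×9.80665×ln(3.149) = 3677.5×1.1471 ≈ 4219 m/s.
Stage 2: m₀ = 88,100 kg, m_f = 88,100 − 62,200 = 25,900 kg; Δv = 455×9.80665×ln(3.402) = 4462.0×1.2242 ≈ 5463 m/s.
Stage 3: m₀ = 18,650 kg, m_f = 18,650 − 14,600 = 4,050 kg; Δv = 339×9.80665×ln(4.605) = 3324.5×1.5271 ≈ 5077 m/s.
Total Δv = 4219 + 5463 + 5077 = 14759 m/s.

Δv ≈ 14.8 km/s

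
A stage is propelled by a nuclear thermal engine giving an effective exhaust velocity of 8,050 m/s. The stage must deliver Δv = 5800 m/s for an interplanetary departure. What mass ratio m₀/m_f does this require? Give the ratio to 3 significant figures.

m₀/m_f = exp(Δv / v_e) = exp(5800 / 8050.0) = exp(0.7205) = 2.0555.

mass ratio ≈ 2.06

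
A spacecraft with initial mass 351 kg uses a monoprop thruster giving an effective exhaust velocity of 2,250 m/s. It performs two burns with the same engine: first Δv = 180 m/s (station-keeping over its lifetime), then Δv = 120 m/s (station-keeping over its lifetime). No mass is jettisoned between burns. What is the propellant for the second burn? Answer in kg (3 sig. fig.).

propellant for the second burn ≈ 16.8 kg

After the first burn: m = 351 × exp(−180/2250.0) = 351 × 0.92312 = 324.015 kg.
After the second burn: m = 324.015 × exp(−120/2250.0) = 324.015 × 0.94806 = 307.186 kg.
Second-burn propellant = 324.015 − 307.186 = 16.829 kg.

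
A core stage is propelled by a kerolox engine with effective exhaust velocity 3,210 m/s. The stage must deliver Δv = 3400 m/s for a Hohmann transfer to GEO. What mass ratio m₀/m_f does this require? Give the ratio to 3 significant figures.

m₀/m_f = exp(Δv / v_e) = exp(3400 / 3210.0) = exp(1.0592) = 2.8840.

mass ratio ≈ 2.88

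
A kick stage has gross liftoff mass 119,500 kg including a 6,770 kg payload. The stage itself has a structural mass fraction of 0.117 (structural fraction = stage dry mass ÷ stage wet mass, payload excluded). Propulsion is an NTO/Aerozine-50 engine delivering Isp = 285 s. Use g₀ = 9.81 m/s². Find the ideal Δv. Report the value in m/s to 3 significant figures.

Stage wet mass = m₀ − payload = 119,500 − 6,770 = 112,730 kg.
Stage dry mass = ε × stage wet mass = 0.117 × 112,730 = 13,189.4 kg.
Burnout mass m_f = stage dry + payload = 13,189.4 + 6,770 = 19,959.4 kg.
v_e = Isp · g₀ = 285 × 9.81 = 2795.9 m/s.
Δv = v_e · ln(119,500/19,959.4) = 2795.9 × ln(5.987) = 2795.9 × 1.7896 ≈ 5003 m/s.

Δv ≈ 5000 m/s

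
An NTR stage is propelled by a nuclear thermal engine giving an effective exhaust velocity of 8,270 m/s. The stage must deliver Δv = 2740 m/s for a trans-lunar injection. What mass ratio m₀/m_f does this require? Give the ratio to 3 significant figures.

From the ideal rocket equation, m₀/m_f = exp(Δv / v_e) = exp(2740 / 8270.0) = exp(0.3313) = 1.3928.

mass ratio ≈ 1.39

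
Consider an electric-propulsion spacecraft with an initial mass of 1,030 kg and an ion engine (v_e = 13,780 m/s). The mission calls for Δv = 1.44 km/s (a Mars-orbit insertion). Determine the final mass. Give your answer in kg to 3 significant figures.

m₀/m_f = exp(Δv / v_e) = exp(1440 / 13780.0) = exp(0.1045) = 1.1102.
m_f = m₀ / 1.1102 = 1,030 / 1.1102 = 927.761 kg.

final mass ≈ 928 kg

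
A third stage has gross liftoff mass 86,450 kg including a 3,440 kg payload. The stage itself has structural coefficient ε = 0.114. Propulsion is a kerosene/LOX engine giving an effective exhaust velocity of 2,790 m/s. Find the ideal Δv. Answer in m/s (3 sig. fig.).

Stage wet mass = m₀ − payload = 86,450 − 3,440 = 83,010 kg.
Stage dry mass = ε × stage wet mass = 0.114 × 83,010 = 9,463.14 kg.
Burnout mass m_f = stage dry + payload = 9,463.14 + 3,440 = 12,903.14 kg.
From the ideal rocket equation, Δv = v_e · ln(86,450/12,903.14) = 2790.0 × ln(6.7) = 2790.0 × 1.9021 ≈ 5307 m/s.

Δv ≈ 5310 m/s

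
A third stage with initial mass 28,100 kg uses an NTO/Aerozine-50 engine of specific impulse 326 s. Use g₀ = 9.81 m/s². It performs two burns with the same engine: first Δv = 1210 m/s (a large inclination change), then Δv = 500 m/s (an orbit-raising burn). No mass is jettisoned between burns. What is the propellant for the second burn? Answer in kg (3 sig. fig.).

v_e = Isp · g₀ = 326 × 9.81 = 3198.1 m/s.
After the first burn: m = 28100 × exp(−1210/3198.1) = 28100 × 0.68499 = 19,248.2 kg.
After the second burn: m = 19,248.2 × exp(−500/3198.1) = 19,248.2 × 0.85526 = 16,462.2 kg.
Second-burn propellant = 19,248.2 − 16,462.2 = 2,786 kg.

propellant for the second burn ≈ 2790 kg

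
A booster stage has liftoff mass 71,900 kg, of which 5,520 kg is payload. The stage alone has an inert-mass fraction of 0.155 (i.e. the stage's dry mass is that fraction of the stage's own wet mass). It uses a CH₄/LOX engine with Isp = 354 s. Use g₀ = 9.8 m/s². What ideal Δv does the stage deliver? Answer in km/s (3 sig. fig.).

Stage wet mass = m₀ − payload = 71,900 − 5,520 = 66,380 kg.
Stage dry mass = ε × stage wet mass = 0.155 × 66,380 = 10,288.9 kg.
Burnout mass m_f = stage dry + payload = 10,288.9 + 5,520 = 15,808.9 kg.
v_e = Isp · g₀ = 354 × 9.8 = 3469.2 m/s.
Using Δv = v_e ln(m₀/m_f): Δv = v_e · ln(71,900/15,808.9) = 3469.2 × ln(4.548) = 3469.2 × 1.5147 ≈ 5255 m/s.

Δv ≈ 5.25 km/s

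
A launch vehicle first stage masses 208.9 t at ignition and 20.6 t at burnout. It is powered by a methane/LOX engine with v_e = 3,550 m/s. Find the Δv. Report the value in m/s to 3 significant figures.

Δv = v_e · ln(m₀/m_f) = 3550.0 × ln(10.14) = 3550.0 × 2.3166 ≈ 8223.8 m/s.

Δv ≈ 8220 m/s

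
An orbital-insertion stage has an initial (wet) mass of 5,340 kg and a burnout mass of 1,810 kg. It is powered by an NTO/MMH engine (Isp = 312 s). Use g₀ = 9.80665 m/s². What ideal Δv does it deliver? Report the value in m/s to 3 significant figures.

Δv ≈ 3310 m/s

v_e = Isp · g₀ = 312 × 9.80665 = 3059.7 m/s.
By the Tsiolkovsky rocket equation, Δv = v_e · ln(m₀/m_f) = 3059.7 × ln(2.95) = 3059.7 × 1.0819 ≈ 3310.3 m/s.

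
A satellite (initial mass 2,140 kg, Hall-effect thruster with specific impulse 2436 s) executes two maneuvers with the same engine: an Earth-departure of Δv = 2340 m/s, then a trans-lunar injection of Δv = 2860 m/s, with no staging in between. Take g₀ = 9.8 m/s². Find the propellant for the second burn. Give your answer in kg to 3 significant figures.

v_e = Isp · g₀ = 2436 × 9.8 = 23872.8 m/s.
After the first burn: m = 2140 × exp(−2340/23872.8) = 2140 × 0.90663 = 1,940.19 kg.
After the second burn: m = 1,940.19 × exp(−2860/23872.8) = 1,940.19 × 0.88710 = 1,721.14 kg.
Second-burn propellant = 1,940.19 − 1,721.14 = 219.05 kg.

propellant for the second burn ≈ 219 kg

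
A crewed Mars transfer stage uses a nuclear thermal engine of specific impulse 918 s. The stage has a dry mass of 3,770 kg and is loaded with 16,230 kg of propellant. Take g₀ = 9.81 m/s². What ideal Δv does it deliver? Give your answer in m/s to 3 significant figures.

Δv ≈ 15000 m/s

v_e = Isp · g₀ = 918 × 9.81 = 9005.6 m/s.
m₀ = m_dry + m_prop = 3,770 + 16,230 = 20,000 kg.
From the ideal rocket equation, Δv = v_e · ln(m₀/m_f) = 9005.6 × ln(5.305) = 9005.6 × 1.6687 ≈ 15027.2 m/s.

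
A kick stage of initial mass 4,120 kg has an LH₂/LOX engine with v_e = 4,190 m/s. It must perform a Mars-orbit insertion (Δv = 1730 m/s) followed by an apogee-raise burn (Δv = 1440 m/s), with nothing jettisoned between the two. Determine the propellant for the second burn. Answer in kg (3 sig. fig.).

After the first burn: m = 4120 × exp(−1730/4190.0) = 4120 × 0.66174 = 2,726.37 kg.
After the second burn: m = 2,726.37 × exp(−1440/4190.0) = 2,726.37 × 0.70916 = 1,933.43 kg.
Second-burn propellant = 2,726.37 − 1,933.43 = 792.94 kg.

propellant for the second burn ≈ 793 kg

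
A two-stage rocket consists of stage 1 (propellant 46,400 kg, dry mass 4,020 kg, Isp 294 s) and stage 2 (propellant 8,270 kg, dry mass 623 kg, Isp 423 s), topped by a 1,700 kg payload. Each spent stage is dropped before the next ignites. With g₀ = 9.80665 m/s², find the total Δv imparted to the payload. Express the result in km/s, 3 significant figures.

Δv ≈ 10.4 km/s

Ignition mass of stage 1 = 46,400+4,020 + 8,270+623 + 1,700 = 61,013 kg.
Stage 1: m₀ = 61,013 kg, m_f = 61,013 − 46,400 = 14,613 kg; Δv = 294×9.80665×ln(4.175) = 2883.2×1.4292 ≈ 4121 m/s.
Stage 2: m₀ = 10,593 kg, m_f = 10,593 − 8,270 = 2,323 kg; Δv = 423×9.80665×ln(4.56) = 4148.2×1.5173 ≈ 6294 m/s.
Total Δv = 4121 + 6294 = 10415 m/s.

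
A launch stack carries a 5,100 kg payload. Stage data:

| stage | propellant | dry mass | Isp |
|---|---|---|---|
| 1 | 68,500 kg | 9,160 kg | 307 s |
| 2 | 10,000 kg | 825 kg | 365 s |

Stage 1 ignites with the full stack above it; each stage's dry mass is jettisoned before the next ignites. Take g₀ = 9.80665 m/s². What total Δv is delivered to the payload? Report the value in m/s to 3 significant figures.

Δv ≈ 7500 m/s

Ignition mass of stage 1 = 68,500+9,160 + 10,000+825 + 5,100 = 93,585 kg.
Stage 1: m₀ = 93,585 kg, m_f = 93,585 − 68,500 = 25,085 kg; Δv = 307×9.80665×ln(3.731) = 3010.6×1.3166 ≈ 3964 m/s.
Stage 2: m₀ = 15,925 kg, m_f = 15,925 − 10,000 = 5,925 kg; Δv = 365×9.80665×ln(2.688) = 3579.4×0.9887 ≈ 3539 m/s.
Total Δv = 3964 + 3539 = 7503 m/s.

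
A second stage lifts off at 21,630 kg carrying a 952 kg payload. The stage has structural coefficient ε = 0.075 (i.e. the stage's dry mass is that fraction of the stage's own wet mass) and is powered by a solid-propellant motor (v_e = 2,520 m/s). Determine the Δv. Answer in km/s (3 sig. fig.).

Stage wet mass = m₀ − payload = 21,630 − 952 = 20,678 kg.
Stage dry mass = ε × stage wet mass = 0.075 × 20,678 = 1,550.85 kg.
Burnout mass m_f = stage dry + payload = 1,550.85 + 952 = 2,502.85 kg.
Using Δv = v_e ln(m₀/m_f): Δv = v_e · ln(21,630/2,502.85) = 2520.0 × ln(8.642) = 2520.0 × 2.1567 ≈ 5435 m/s.

Δv ≈ 5.43 km/s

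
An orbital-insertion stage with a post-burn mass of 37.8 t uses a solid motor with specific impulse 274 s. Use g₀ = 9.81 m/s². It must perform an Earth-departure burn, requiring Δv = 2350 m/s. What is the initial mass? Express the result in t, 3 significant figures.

v_e = Isp · g₀ = 274 × 9.81 = 2687.9 m/s.
m₀/m_f = exp(Δv / v_e) = exp(2350 / 2687.9) = exp(0.8743) = 2.3971.
m₀ = m_f × 2.3971 = 37.8 × 2.3971 = 90.6104 t.

initial mass ≈ 90.6 t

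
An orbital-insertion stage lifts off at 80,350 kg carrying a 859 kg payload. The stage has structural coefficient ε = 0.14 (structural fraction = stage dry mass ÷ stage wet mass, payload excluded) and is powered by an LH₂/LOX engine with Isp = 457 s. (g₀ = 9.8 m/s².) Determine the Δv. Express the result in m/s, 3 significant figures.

Δv ≈ 8520 m/s

Stage wet mass = m₀ − payload = 80,350 − 859 = 79,491 kg.
Stage dry mass = ε × stage wet mass = 0.14 × 79,491 = 11,128.7 kg.
Burnout mass m_f = stage dry + payload = 11,128.7 + 859 = 11,987.7 kg.
v_e = Isp · g₀ = 457 × 9.8 = 4478.6 m/s.
By the Tsiolkovsky rocket equation, Δv = v_e · ln(80,350/11,987.7) = 4478.6 × ln(6.703) = 4478.6 × 1.9025 ≈ 8521 m/s.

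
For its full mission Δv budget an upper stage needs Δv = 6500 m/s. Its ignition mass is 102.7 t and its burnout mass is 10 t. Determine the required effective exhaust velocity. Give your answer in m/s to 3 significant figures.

ln(m₀/m_f) = ln(102700/10000) = ln(10.27) = 2.3292.
v_e = Δv / ln(m₀/m_f) = 6500 / 2.3292 = 2790.6 m/s.

v_e ≈ 2790 m/s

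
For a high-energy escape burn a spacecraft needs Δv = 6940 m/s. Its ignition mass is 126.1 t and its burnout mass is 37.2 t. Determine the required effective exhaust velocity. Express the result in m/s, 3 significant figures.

ln(m₀/m_f) = ln(126100/37200) = ln(3.39) = 1.2208.
Using Δv = v_e ln(m₀/m_f): v_e = Δv / ln(m₀/m_f) = 6940 / 1.2208 = 5685.0 m/s.

v_e ≈ 5680 m/s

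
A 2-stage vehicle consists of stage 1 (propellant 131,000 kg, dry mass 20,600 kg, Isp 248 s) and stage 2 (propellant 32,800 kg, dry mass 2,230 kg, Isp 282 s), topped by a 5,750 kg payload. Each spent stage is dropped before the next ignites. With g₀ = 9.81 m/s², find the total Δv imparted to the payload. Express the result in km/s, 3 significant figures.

Ignition mass of stage 1 = 131,000+20,600 + 32,800+2,230 + 5,750 = 192,380 kg.
Stage 1: m₀ = 192,380 kg, m_f = 192,380 − 131,000 = 61,380 kg; Δv = 248×9.81×ln(3.134) = 2432.9×1.1424 ≈ 2779 m/s.
Stage 2: m₀ = 40,780 kg, m_f = 40,780 − 32,800 = 7,980 kg; Δv = 282×9.81×ln(5.11) = 2766.4×1.6313 ≈ 4513 m/s.
Total Δv = 2779 + 4513 = 7292 m/s.

Δv ≈ 7.29 km/s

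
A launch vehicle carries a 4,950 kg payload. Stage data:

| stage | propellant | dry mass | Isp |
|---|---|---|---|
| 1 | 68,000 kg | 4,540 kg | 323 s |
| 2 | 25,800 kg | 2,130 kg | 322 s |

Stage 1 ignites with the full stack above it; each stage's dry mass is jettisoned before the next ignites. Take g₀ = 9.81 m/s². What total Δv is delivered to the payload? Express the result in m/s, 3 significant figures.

Δv ≈ 8130 m/s

Ignition mass of stage 1 = 68,000+4,540 + 25,800+2,130 + 4,950 = 105,420 kg.
Stage 1: m₀ = 105,420 kg, m_f = 105,420 − 68,000 = 37,420 kg; Δv = 323×9.81×ln(2.817) = 3168.6×1.0357 ≈ 3282 m/s.
Stage 2: m₀ = 32,880 kg, m_f = 32,880 − 25,800 = 7,080 kg; Δv = 322×9.81×ln(4.644) = 3158.8×1.5356 ≈ 4851 m/s.
Total Δv = 3282 + 4851 = 8133 m/s.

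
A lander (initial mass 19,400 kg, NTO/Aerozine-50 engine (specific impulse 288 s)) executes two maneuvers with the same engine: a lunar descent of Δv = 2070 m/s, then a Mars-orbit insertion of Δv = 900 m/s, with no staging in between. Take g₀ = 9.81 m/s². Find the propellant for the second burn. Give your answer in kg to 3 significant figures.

propellant for the second burn ≈ 2540 kg

v_e = Isp · g₀ = 288 × 9.81 = 2825.3 m/s.
After the first burn: m = 19400 × exp(−2070/2825.3) = 19400 × 0.48062 = 9,324.03 kg.
After the second burn: m = 9,324.03 × exp(−900/2825.3) = 9,324.03 × 0.72720 = 6,780.43 kg.
Second-burn propellant = 9,324.03 − 6,780.43 = 2,543.6 kg.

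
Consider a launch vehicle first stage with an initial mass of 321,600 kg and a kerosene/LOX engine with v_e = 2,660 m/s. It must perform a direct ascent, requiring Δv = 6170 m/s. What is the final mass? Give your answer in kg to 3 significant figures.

final mass ≈ 31600 kg

Using Δv = v_e ln(m₀/m_f): m₀/m_f = exp(Δv / v_e) = exp(6170 / 2660.0) = exp(2.3195) = 10.1711.
m_f = m₀ / 10.1711 = 321,600 / 10.1711 = 31,619 kg.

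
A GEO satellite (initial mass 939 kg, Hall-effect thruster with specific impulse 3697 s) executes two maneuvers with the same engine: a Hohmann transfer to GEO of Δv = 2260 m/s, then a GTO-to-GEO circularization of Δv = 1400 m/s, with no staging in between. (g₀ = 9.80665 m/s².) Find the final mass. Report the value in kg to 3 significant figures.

final mass ≈ 849 kg

v_e = Isp · g₀ = 3697 × 9.80665 = 36255.2 m/s.
After the first burn: m = 939 × exp(−2260/36255.2) = 939 × 0.93957 = 882.256 kg.
After the second burn: m = 882.256 × exp(−1400/36255.2) = 882.256 × 0.96212 = 848.836 kg.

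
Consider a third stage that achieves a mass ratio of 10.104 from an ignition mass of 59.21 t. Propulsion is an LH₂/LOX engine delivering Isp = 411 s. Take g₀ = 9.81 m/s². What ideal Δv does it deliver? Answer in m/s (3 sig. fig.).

v_e = Isp · g₀ = 411 × 9.81 = 4031.9 m/s.
Δv = v_e · ln(10.104) = 4031.9 × 2.3129 ≈ 9325.5 m/s.

Δv ≈ 9330 m/s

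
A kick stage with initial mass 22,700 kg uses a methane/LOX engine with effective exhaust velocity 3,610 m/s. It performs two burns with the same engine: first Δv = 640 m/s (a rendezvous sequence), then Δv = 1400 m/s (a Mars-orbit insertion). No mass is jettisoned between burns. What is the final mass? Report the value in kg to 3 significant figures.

After the first burn: m = 22700 × exp(−640/3610.0) = 22700 × 0.83754 = 19,012.2 kg.
After the second burn: m = 19,012.2 × exp(−1400/3610.0) = 19,012.2 × 0.67854 = 12,900.5 kg.

final mass ≈ 12900 kg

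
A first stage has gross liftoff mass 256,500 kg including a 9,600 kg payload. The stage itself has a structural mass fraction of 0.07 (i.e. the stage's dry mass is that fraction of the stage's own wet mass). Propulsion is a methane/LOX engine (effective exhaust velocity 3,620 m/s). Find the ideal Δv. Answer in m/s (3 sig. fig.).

Δv ≈ 8170 m/s

Stage wet mass = m₀ − payload = 256,500 − 9,600 = 246,900 kg.
Stage dry mass = ε × stage wet mass = 0.07 × 246,900 = 17,283 kg.
Burnout mass m_f = stage dry + payload = 17,283 + 9,600 = 26,883 kg.
Δv = v_e · ln(256,500/26,883) = 3620.0 × ln(9.541) = 3620.0 × 2.2556 ≈ 8165 m/s.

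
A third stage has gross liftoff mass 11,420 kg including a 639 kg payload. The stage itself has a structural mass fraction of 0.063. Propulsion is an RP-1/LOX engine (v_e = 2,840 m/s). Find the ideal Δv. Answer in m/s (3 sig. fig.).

Δv ≈ 6130 m/s

Stage wet mass = m₀ − payload = 11,420 − 639 = 10,781 kg.
Stage dry mass = ε × stage wet mass = 0.063 × 10,781 = 679.203 kg.
Burnout mass m_f = stage dry + payload = 679.203 + 639 = 1,318.203 kg.
Δv = v_e · ln(11,420/1,318.203) = 2840.0 × ln(8.663) = 2840.0 × 2.1591 ≈ 6132 m/s.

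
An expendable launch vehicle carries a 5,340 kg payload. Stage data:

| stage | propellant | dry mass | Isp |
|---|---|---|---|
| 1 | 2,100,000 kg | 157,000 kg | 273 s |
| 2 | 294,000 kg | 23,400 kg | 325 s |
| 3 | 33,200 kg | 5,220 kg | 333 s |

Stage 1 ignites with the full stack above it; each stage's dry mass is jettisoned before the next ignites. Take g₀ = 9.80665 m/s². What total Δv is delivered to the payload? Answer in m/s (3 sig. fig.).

Δv ≈ 14300 m/s

Ignition mass of stage 1 = 2,100,000+157,000 + 294,000+23,400 + 33,200+5,220 + 5,340 = 2,618,160 kg.
Stage 1: m₀ = 2,618,160 kg, m_f = 2,618,160 − 2,100,000 = 518,160 kg; Δv = 273×9.80665×ln(5.053) = 2677.2×1.6199 ≈ 4337 m/s.
Stage 2: m₀ = 361,160 kg, m_f = 361,160 − 294,000 = 67,160 kg; Δv = 325×9.80665×ln(5.378) = 3187.2×1.6822 ≈ 5362 m/s.
Stage 3: m₀ = 43,760 kg, m_f = 43,760 − 33,200 = 10,560 kg; Δv = 333×9.80665×ln(4.144) = 3265.6×1.4216 ≈ 4643 m/s.
Total Δv = 4337 + 5362 + 4643 = 14342 m/s.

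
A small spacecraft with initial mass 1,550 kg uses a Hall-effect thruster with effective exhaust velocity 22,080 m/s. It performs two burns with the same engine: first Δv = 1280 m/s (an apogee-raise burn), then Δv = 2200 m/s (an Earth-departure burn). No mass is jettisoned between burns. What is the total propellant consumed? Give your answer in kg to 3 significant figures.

After the first burn: m = 1550 × exp(−1280/22080.0) = 1550 × 0.94368 = 1,462.7 kg.
After the second burn: m = 1,462.7 × exp(−2200/22080.0) = 1,462.7 × 0.90517 = 1,323.99 kg.
Total propellant = m₀ − m_final = 1550 − 1,323.99 = 226.01 kg.

total propellant consumed ≈ 226 kg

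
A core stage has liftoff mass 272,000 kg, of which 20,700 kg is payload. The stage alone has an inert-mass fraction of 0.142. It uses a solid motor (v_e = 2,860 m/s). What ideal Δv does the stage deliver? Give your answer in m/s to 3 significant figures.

Δv ≈ 4500 m/s

Stage wet mass = m₀ − payload = 272,000 − 20,700 = 251,300 kg.
Stage dry mass = ε × stage wet mass = 0.142 × 251,300 = 35,684.6 kg.
Burnout mass m_f = stage dry + payload = 35,684.6 + 20,700 = 56,384.6 kg.
Δv = v_e · ln(272,000/56,384.6) = 2860.0 × ln(4.824) = 2860.0 × 1.5736 ≈ 4501 m/s.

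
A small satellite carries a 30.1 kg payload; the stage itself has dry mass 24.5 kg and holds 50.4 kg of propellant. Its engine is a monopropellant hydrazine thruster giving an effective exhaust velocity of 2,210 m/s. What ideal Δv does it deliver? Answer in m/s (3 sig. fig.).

m₀ = payload + dry + propellant = 30.1 + 24.5 + 50.4 = 105 kg.
m_f = payload + dry = 30.1 + 24.5 = 54.6 kg.
Rocket equation: Δv = v_e · ln(m₀/m_f) = 2210.0 × ln(1.923) = 2210.0 × 0.6539 ≈ 1445.2 m/s.

Δv ≈ 1450 m/s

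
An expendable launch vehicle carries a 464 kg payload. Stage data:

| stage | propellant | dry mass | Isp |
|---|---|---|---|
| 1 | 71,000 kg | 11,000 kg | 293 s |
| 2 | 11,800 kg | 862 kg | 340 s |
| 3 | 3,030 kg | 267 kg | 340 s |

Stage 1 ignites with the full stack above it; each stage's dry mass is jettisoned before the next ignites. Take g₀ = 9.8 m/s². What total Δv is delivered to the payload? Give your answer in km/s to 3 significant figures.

Δv ≈ 13.4 km/s

Ignition mass of stage 1 = 71,000+11,000 + 11,800+862 + 3,030+267 + 464 = 98,423 kg.
Stage 1: m₀ = 98,423 kg, m_f = 98,423 − 71,000 = 27,423 kg; Δv = 293×9.8×ln(3.589) = 2871.4×1.2779 ≈ 3669 m/s.
Stage 2: m₀ = 16,423 kg, m_f = 16,423 − 11,800 = 4,623 kg; Δv = 340×9.8×ln(3.552) = 3332.0×1.2676 ≈ 4224 m/s.
Stage 3: m₀ = 3,761 kg, m_f = 3,761 − 3,030 = 731 kg; Δv = 340×9.8×ln(5.145) = 3332.0×1.6380 ≈ 5458 m/s.
Total Δv = 3669 + 4224 + 5458 = 13351 m/s.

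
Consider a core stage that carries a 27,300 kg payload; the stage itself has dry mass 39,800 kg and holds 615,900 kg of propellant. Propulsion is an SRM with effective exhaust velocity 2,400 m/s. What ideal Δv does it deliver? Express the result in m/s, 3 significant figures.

Δv ≈ 5570 m/s

m₀ = payload + dry + propellant = 27,300 + 39,800 + 615,900 = 683,000 kg.
m_f = payload + dry = 27,300 + 39,800 = 67,100 kg.
By the Tsiolkovsky rocket equation, Δv = v_e · ln(m₀/m_f) = 2400.0 × ln(10.18) = 2400.0 × 2.3203 ≈ 5568.7 m/s.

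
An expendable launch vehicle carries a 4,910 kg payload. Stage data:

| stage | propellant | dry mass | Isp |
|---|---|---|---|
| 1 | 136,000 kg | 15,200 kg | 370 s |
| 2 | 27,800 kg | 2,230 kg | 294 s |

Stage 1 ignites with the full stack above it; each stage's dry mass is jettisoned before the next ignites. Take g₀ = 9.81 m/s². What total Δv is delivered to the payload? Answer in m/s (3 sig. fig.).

Δv ≈ 9340 m/s

Ignition mass of stage 1 = 136,000+15,200 + 27,800+2,230 + 4,910 = 186,140 kg.
Stage 1: m₀ = 186,140 kg, m_f = 186,140 − 136,000 = 50,140 kg; Δv = 370×9.81×ln(3.712) = 3629.7×1.3117 ≈ 4761 m/s.
Stage 2: m₀ = 34,940 kg, m_f = 34,940 − 27,800 = 7,140 kg; Δv = 294×9.81×ln(4.894) = 2884.1×1.5879 ≈ 4580 m/s.
Total Δv = 4761 + 4580 = 9341 m/s.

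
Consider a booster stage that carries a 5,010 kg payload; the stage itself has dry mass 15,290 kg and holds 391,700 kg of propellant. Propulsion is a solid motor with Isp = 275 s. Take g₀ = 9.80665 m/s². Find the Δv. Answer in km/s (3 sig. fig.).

Δv ≈ 8.12 km/s

v_e = Isp · g₀ = 275 × 9.80665 = 2696.8 m/s.
m₀ = payload + dry + propellant = 5,010 + 15,290 + 391,700 = 412,000 kg.
m_f = payload + dry = 5,010 + 15,290 = 20,300 kg.
By the Tsiolkovsky rocket equation, Δv = v_e · ln(m₀/m_f) = 2696.8 × ln(20.3) = 2696.8 × 3.0104 ≈ 8118.5 m/s.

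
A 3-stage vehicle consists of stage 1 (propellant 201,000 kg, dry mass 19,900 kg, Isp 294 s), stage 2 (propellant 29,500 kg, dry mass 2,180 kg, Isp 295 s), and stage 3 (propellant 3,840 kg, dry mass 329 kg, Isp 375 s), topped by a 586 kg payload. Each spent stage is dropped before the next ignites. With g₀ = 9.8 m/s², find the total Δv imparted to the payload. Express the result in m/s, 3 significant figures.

Δv ≈ 15200 m/s

Ignition mass of stage 1 = 201,000+19,900 + 29,500+2,180 + 3,840+329 + 586 = 257,335 kg.
Stage 1: m₀ = 257,335 kg, m_f = 257,335 − 201,000 = 56,335 kg; Δv = 294×9.8×ln(4.568) = 2881.2×1.5191 ≈ 4377 m/s.
Stage 2: m₀ = 36,435 kg, m_f = 36,435 − 29,500 = 6,935 kg; Δv = 295×9.8×ln(5.254) = 2891.0×1.6589 ≈ 4796 m/s.
Stage 3: m₀ = 4,755 kg, m_f = 4,755 − 3,840 = 915 kg; Δv = 375×9.8×ln(5.197) = 3675.0×1.6480 ≈ 6057 m/s.
Total Δv = 4377 + 4796 + 6057 = 15230 m/s.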